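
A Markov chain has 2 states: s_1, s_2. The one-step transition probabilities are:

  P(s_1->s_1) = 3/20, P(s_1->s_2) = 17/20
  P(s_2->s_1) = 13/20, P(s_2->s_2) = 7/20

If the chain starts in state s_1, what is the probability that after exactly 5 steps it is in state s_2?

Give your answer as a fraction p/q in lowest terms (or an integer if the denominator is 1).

Answer: 187/320

Derivation:
Computing P^5 by repeated multiplication:
P^1 =
  s_1: [3/20, 17/20]
  s_2: [13/20, 7/20]
P^2 =
  s_1: [23/40, 17/40]
  s_2: [13/40, 27/40]
P^3 =
  s_1: [29/80, 51/80]
  s_2: [39/80, 41/80]
P^4 =
  s_1: [15/32, 17/32]
  s_2: [13/32, 19/32]
P^5 =
  s_1: [133/320, 187/320]
  s_2: [143/320, 177/320]

(P^5)[s_1 -> s_2] = 187/320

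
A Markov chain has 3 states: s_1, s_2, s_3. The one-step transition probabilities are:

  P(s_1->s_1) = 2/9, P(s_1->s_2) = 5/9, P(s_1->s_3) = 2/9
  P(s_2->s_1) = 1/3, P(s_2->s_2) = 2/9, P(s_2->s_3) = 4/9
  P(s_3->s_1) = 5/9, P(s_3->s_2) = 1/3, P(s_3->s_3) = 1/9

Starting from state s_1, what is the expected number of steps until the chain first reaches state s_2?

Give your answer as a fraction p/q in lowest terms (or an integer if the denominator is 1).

Answer: 45/23

Derivation:
Let h_i = expected steps to first reach s_2 from state i.
Boundary: h_s_2 = 0.
First-step equations for the other states:
  h_s_1 = 1 + 2/9*h_s_1 + 5/9*h_s_2 + 2/9*h_s_3
  h_s_3 = 1 + 5/9*h_s_1 + 1/3*h_s_2 + 1/9*h_s_3

Substituting h_s_2 = 0 and rearranging gives the linear system (I - Q) h = 1:
  [7/9, -2/9] . (h_s_1, h_s_3) = 1
  [-5/9, 8/9] . (h_s_1, h_s_3) = 1

Solving yields:
  h_s_1 = 45/23
  h_s_3 = 54/23

Starting state is s_1, so the expected hitting time is h_s_1 = 45/23.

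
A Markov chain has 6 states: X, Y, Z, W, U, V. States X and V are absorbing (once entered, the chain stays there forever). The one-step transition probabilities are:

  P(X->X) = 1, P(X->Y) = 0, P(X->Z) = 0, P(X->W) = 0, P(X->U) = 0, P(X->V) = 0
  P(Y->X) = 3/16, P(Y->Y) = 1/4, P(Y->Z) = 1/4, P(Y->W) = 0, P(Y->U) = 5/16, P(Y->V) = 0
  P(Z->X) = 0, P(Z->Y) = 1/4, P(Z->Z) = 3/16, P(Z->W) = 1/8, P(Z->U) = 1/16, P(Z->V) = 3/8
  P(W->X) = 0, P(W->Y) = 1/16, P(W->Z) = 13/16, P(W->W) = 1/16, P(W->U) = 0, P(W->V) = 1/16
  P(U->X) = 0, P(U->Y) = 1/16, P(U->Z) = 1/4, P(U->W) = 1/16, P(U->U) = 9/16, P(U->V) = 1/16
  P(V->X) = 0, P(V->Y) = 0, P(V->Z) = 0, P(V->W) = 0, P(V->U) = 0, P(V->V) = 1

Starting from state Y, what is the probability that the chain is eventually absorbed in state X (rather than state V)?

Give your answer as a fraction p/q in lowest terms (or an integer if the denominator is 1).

Let a_i = P(absorbed in X | start in state i).
Boundary conditions: a_X = 1, a_V = 0.
For each transient state i, a_i = sum_j P(i->j) * a_j:
  a_Y = 3/16*a_X + 1/4*a_Y + 1/4*a_Z + 0*a_W + 5/16*a_U + 0*a_V
  a_Z = 0*a_X + 1/4*a_Y + 3/16*a_Z + 1/8*a_W + 1/16*a_U + 3/8*a_V
  a_W = 0*a_X + 1/16*a_Y + 13/16*a_Z + 1/16*a_W + 0*a_U + 1/16*a_V
  a_U = 0*a_X + 1/16*a_Y + 1/4*a_Z + 1/16*a_W + 9/16*a_U + 1/16*a_V

Substituting a_X = 1 and a_V = 0, rearrange to (I - Q) a = r where r[i] = P(i -> X):
  [3/4, -1/4, 0, -5/16] . (a_Y, a_Z, a_W, a_U) = 3/16
  [-1/4, 13/16, -1/8, -1/16] . (a_Y, a_Z, a_W, a_U) = 0
  [-1/16, -13/16, 15/16, 0] . (a_Y, a_Z, a_W, a_U) = 0
  [-1/16, -1/4, -1/16, 7/16] . (a_Y, a_Z, a_W, a_U) = 0

Solving yields:
  a_Y = 333/911
  a_Z = 135/911
  a_W = 696/4555
  a_U = 723/4555

Starting state is Y, so the absorption probability is a_Y = 333/911.

Answer: 333/911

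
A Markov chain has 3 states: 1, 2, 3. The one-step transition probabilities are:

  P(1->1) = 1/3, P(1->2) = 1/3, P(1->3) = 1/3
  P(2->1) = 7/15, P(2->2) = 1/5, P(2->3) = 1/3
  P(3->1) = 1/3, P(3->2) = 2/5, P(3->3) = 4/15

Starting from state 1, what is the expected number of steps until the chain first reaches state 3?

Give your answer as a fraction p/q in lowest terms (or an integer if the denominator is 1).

Let h_i = expected steps to first reach 3 from state i.
Boundary: h_3 = 0.
First-step equations for the other states:
  h_1 = 1 + 1/3*h_1 + 1/3*h_2 + 1/3*h_3
  h_2 = 1 + 7/15*h_1 + 1/5*h_2 + 1/3*h_3

Substituting h_3 = 0 and rearranging gives the linear system (I - Q) h = 1:
  [2/3, -1/3] . (h_1, h_2) = 1
  [-7/15, 4/5] . (h_1, h_2) = 1

Solving yields:
  h_1 = 3
  h_2 = 3

Starting state is 1, so the expected hitting time is h_1 = 3.

Answer: 3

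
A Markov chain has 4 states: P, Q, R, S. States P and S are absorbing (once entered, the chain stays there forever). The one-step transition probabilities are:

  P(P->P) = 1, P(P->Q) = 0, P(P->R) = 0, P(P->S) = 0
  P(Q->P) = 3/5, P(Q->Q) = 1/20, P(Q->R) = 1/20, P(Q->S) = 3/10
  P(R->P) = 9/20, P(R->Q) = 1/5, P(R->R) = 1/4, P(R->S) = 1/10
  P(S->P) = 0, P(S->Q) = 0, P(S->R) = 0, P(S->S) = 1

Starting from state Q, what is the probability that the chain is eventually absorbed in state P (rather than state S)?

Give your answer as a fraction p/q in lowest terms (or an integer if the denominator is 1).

Answer: 189/281

Derivation:
Let a_i = P(absorbed in P | start in state i).
Boundary conditions: a_P = 1, a_S = 0.
For each transient state i, a_i = sum_j P(i->j) * a_j:
  a_Q = 3/5*a_P + 1/20*a_Q + 1/20*a_R + 3/10*a_S
  a_R = 9/20*a_P + 1/5*a_Q + 1/4*a_R + 1/10*a_S

Substituting a_P = 1 and a_S = 0, rearrange to (I - Q) a = r where r[i] = P(i -> P):
  [19/20, -1/20] . (a_Q, a_R) = 3/5
  [-1/5, 3/4] . (a_Q, a_R) = 9/20

Solving yields:
  a_Q = 189/281
  a_R = 219/281

Starting state is Q, so the absorption probability is a_Q = 189/281.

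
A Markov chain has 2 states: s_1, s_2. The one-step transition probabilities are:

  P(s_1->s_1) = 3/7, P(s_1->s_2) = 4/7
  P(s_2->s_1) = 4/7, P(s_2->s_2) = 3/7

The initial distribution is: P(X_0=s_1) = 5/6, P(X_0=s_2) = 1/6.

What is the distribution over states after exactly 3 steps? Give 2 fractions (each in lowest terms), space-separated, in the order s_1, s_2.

Answer: 1027/2058 1031/2058

Derivation:
Propagating the distribution step by step (d_{t+1} = d_t * P):
d_0 = (s_1=5/6, s_2=1/6)
  d_1[s_1] = 5/6*3/7 + 1/6*4/7 = 19/42
  d_1[s_2] = 5/6*4/7 + 1/6*3/7 = 23/42
d_1 = (s_1=19/42, s_2=23/42)
  d_2[s_1] = 19/42*3/7 + 23/42*4/7 = 149/294
  d_2[s_2] = 19/42*4/7 + 23/42*3/7 = 145/294
d_2 = (s_1=149/294, s_2=145/294)
  d_3[s_1] = 149/294*3/7 + 145/294*4/7 = 1027/2058
  d_3[s_2] = 149/294*4/7 + 145/294*3/7 = 1031/2058
d_3 = (s_1=1027/2058, s_2=1031/2058)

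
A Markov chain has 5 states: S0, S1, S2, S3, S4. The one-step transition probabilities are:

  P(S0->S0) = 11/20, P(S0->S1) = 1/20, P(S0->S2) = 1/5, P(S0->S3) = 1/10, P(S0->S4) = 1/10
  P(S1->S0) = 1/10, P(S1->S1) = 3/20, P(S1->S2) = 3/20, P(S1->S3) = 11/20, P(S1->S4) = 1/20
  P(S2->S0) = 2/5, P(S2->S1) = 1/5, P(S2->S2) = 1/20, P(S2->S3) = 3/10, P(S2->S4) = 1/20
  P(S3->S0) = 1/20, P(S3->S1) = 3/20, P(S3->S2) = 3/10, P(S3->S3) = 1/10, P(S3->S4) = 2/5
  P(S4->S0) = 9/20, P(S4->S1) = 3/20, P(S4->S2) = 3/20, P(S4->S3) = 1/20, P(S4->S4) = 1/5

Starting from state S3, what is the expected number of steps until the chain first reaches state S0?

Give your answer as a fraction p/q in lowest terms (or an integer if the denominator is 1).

Let h_i = expected steps to first reach S0 from state i.
Boundary: h_S0 = 0.
First-step equations for the other states:
  h_S1 = 1 + 1/10*h_S0 + 3/20*h_S1 + 3/20*h_S2 + 11/20*h_S3 + 1/20*h_S4
  h_S2 = 1 + 2/5*h_S0 + 1/5*h_S1 + 1/20*h_S2 + 3/10*h_S3 + 1/20*h_S4
  h_S3 = 1 + 1/20*h_S0 + 3/20*h_S1 + 3/10*h_S2 + 1/10*h_S3 + 2/5*h_S4
  h_S4 = 1 + 9/20*h_S0 + 3/20*h_S1 + 3/20*h_S2 + 1/20*h_S3 + 1/5*h_S4

Substituting h_S0 = 0 and rearranging gives the linear system (I - Q) h = 1:
  [17/20, -3/20, -11/20, -1/20] . (h_S1, h_S2, h_S3, h_S4) = 1
  [-1/5, 19/20, -3/10, -1/20] . (h_S1, h_S2, h_S3, h_S4) = 1
  [-3/20, -3/10, 9/10, -2/5] . (h_S1, h_S2, h_S3, h_S4) = 1
  [-3/20, -3/20, -1/20, 4/5] . (h_S1, h_S2, h_S3, h_S4) = 1

Solving yields:
  h_S1 = 252820/50657
  h_S2 = 188460/50657
  h_S3 = 232620/50657
  h_S4 = 160600/50657

Starting state is S3, so the expected hitting time is h_S3 = 232620/50657.

Answer: 232620/50657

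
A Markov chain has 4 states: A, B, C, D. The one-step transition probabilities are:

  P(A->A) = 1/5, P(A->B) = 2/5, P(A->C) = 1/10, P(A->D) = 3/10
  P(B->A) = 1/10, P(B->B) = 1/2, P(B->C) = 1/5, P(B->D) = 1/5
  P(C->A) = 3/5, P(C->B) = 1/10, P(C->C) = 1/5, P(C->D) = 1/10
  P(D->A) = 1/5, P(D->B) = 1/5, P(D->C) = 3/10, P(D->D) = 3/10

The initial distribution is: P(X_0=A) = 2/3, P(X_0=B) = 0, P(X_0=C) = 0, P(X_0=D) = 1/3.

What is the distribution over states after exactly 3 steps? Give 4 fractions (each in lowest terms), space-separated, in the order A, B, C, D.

Propagating the distribution step by step (d_{t+1} = d_t * P):
d_0 = (A=2/3, B=0, C=0, D=1/3)
  d_1[A] = 2/3*1/5 + 0*1/10 + 0*3/5 + 1/3*1/5 = 1/5
  d_1[B] = 2/3*2/5 + 0*1/2 + 0*1/10 + 1/3*1/5 = 1/3
  d_1[C] = 2/3*1/10 + 0*1/5 + 0*1/5 + 1/3*3/10 = 1/6
  d_1[D] = 2/3*3/10 + 0*1/5 + 0*1/10 + 1/3*3/10 = 3/10
d_1 = (A=1/5, B=1/3, C=1/6, D=3/10)
  d_2[A] = 1/5*1/5 + 1/3*1/10 + 1/6*3/5 + 3/10*1/5 = 7/30
  d_2[B] = 1/5*2/5 + 1/3*1/2 + 1/6*1/10 + 3/10*1/5 = 97/300
  d_2[C] = 1/5*1/10 + 1/3*1/5 + 1/6*1/5 + 3/10*3/10 = 21/100
  d_2[D] = 1/5*3/10 + 1/3*1/5 + 1/6*1/10 + 3/10*3/10 = 7/30
d_2 = (A=7/30, B=97/300, C=21/100, D=7/30)
  d_3[A] = 7/30*1/5 + 97/300*1/10 + 21/100*3/5 + 7/30*1/5 = 151/600
  d_3[B] = 7/30*2/5 + 97/300*1/2 + 21/100*1/10 + 7/30*1/5 = 121/375
  d_3[C] = 7/30*1/10 + 97/300*1/5 + 21/100*1/5 + 7/30*3/10 = 1/5
  d_3[D] = 7/30*3/10 + 97/300*1/5 + 21/100*1/10 + 7/30*3/10 = 677/3000
d_3 = (A=151/600, B=121/375, C=1/5, D=677/3000)

Answer: 151/600 121/375 1/5 677/3000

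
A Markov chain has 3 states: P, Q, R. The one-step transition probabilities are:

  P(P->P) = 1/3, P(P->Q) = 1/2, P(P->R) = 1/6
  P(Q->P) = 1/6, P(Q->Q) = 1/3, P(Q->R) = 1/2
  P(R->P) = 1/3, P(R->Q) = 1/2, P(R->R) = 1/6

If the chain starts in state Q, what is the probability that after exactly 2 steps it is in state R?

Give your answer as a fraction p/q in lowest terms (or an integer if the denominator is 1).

Answer: 5/18

Derivation:
Computing P^2 by repeated multiplication:
P^1 =
  P: [1/3, 1/2, 1/6]
  Q: [1/6, 1/3, 1/2]
  R: [1/3, 1/2, 1/6]
P^2 =
  P: [1/4, 5/12, 1/3]
  Q: [5/18, 4/9, 5/18]
  R: [1/4, 5/12, 1/3]

(P^2)[Q -> R] = 5/18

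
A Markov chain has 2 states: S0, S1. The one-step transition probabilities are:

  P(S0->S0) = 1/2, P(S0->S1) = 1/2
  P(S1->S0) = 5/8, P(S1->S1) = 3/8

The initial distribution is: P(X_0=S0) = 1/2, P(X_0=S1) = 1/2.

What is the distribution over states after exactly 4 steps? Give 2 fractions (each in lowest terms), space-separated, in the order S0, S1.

Propagating the distribution step by step (d_{t+1} = d_t * P):
d_0 = (S0=1/2, S1=1/2)
  d_1[S0] = 1/2*1/2 + 1/2*5/8 = 9/16
  d_1[S1] = 1/2*1/2 + 1/2*3/8 = 7/16
d_1 = (S0=9/16, S1=7/16)
  d_2[S0] = 9/16*1/2 + 7/16*5/8 = 71/128
  d_2[S1] = 9/16*1/2 + 7/16*3/8 = 57/128
d_2 = (S0=71/128, S1=57/128)
  d_3[S0] = 71/128*1/2 + 57/128*5/8 = 569/1024
  d_3[S1] = 71/128*1/2 + 57/128*3/8 = 455/1024
d_3 = (S0=569/1024, S1=455/1024)
  d_4[S0] = 569/1024*1/2 + 455/1024*5/8 = 4551/8192
  d_4[S1] = 569/1024*1/2 + 455/1024*3/8 = 3641/8192
d_4 = (S0=4551/8192, S1=3641/8192)

Answer: 4551/8192 3641/8192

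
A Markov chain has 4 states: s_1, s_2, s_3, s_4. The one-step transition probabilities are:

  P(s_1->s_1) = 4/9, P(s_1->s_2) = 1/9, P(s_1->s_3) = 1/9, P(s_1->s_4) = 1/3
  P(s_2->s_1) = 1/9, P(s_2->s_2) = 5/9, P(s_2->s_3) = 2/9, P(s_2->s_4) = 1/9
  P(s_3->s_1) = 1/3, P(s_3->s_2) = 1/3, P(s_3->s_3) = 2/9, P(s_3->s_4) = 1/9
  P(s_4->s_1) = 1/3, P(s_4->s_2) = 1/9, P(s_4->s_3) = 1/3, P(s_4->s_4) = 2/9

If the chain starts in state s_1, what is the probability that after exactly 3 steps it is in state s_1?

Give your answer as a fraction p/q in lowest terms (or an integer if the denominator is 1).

Answer: 242/729

Derivation:
Computing P^3 by repeated multiplication:
P^1 =
  s_1: [4/9, 1/9, 1/9, 1/3]
  s_2: [1/9, 5/9, 2/9, 1/9]
  s_3: [1/3, 1/3, 2/9, 1/9]
  s_4: [1/3, 1/9, 1/3, 2/9]
P^2 =
  s_1: [29/81, 5/27, 17/81, 20/81]
  s_2: [2/9, 11/27, 2/9, 4/27]
  s_3: [8/27, 25/81, 16/81, 16/81]
  s_4: [28/81, 19/81, 17/81, 17/81]
P^3 =
  s_1: [242/729, 175/729, 17/81, 53/243]
  s_2: [65/243, 83/243, 52/243, 43/243]
  s_3: [217/729, 71/243, 154/729, 145/729]
  s_4: [233/729, 191/729, 151/729, 154/729]

(P^3)[s_1 -> s_1] = 242/729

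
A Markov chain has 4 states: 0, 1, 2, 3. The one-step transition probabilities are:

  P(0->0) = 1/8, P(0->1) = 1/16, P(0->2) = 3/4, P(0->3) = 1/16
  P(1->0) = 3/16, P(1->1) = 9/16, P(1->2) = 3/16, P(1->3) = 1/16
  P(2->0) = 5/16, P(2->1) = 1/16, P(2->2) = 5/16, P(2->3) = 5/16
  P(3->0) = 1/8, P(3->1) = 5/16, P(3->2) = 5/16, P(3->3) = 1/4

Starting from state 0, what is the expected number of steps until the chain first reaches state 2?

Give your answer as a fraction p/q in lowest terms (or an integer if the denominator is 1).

Answer: 1664/1039

Derivation:
Let h_i = expected steps to first reach 2 from state i.
Boundary: h_2 = 0.
First-step equations for the other states:
  h_0 = 1 + 1/8*h_0 + 1/16*h_1 + 3/4*h_2 + 1/16*h_3
  h_1 = 1 + 3/16*h_0 + 9/16*h_1 + 3/16*h_2 + 1/16*h_3
  h_3 = 1 + 1/8*h_0 + 5/16*h_1 + 5/16*h_2 + 1/4*h_3

Substituting h_2 = 0 and rearranging gives the linear system (I - Q) h = 1:
  [7/8, -1/16, -1/16] . (h_0, h_1, h_3) = 1
  [-3/16, 7/16, -1/16] . (h_0, h_1, h_3) = 1
  [-1/8, -5/16, 3/4] . (h_0, h_1, h_3) = 1

Solving yields:
  h_0 = 1664/1039
  h_1 = 3536/1039
  h_3 = 3136/1039

Starting state is 0, so the expected hitting time is h_0 = 1664/1039.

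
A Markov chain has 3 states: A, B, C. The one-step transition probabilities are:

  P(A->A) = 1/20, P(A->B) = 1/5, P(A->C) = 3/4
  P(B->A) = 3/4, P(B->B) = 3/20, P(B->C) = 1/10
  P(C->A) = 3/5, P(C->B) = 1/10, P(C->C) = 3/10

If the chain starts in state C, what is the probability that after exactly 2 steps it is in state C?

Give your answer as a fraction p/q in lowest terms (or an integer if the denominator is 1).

Answer: 11/20

Derivation:
Computing P^2 by repeated multiplication:
P^1 =
  A: [1/20, 1/5, 3/4]
  B: [3/4, 3/20, 1/10]
  C: [3/5, 1/10, 3/10]
P^2 =
  A: [241/400, 23/200, 113/400]
  B: [21/100, 73/400, 243/400]
  C: [57/200, 33/200, 11/20]

(P^2)[C -> C] = 11/20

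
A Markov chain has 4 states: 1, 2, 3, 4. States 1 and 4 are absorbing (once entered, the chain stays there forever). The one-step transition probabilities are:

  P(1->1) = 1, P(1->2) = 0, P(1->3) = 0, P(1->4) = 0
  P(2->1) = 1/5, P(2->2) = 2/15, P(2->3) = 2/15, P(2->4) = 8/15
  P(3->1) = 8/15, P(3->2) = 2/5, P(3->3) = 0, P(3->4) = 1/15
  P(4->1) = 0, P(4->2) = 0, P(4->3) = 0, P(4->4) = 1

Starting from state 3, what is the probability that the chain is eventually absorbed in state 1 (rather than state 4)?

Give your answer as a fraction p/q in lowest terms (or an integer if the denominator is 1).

Let a_i = P(absorbed in 1 | start in state i).
Boundary conditions: a_1 = 1, a_4 = 0.
For each transient state i, a_i = sum_j P(i->j) * a_j:
  a_2 = 1/5*a_1 + 2/15*a_2 + 2/15*a_3 + 8/15*a_4
  a_3 = 8/15*a_1 + 2/5*a_2 + 0*a_3 + 1/15*a_4

Substituting a_1 = 1 and a_4 = 0, rearrange to (I - Q) a = r where r[i] = P(i -> 1):
  [13/15, -2/15] . (a_2, a_3) = 1/5
  [-2/5, 1] . (a_2, a_3) = 8/15

Solving yields:
  a_2 = 1/3
  a_3 = 2/3

Starting state is 3, so the absorption probability is a_3 = 2/3.

Answer: 2/3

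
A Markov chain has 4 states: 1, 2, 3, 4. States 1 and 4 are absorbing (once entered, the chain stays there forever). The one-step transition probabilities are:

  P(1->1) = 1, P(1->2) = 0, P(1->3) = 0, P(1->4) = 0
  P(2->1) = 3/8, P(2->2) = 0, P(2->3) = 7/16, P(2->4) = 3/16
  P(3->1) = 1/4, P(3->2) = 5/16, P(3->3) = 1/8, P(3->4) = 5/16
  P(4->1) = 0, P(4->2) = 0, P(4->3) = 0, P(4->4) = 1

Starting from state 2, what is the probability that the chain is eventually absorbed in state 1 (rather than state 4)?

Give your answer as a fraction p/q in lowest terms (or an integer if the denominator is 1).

Answer: 16/27

Derivation:
Let a_i = P(absorbed in 1 | start in state i).
Boundary conditions: a_1 = 1, a_4 = 0.
For each transient state i, a_i = sum_j P(i->j) * a_j:
  a_2 = 3/8*a_1 + 0*a_2 + 7/16*a_3 + 3/16*a_4
  a_3 = 1/4*a_1 + 5/16*a_2 + 1/8*a_3 + 5/16*a_4

Substituting a_1 = 1 and a_4 = 0, rearrange to (I - Q) a = r where r[i] = P(i -> 1):
  [1, -7/16] . (a_2, a_3) = 3/8
  [-5/16, 7/8] . (a_2, a_3) = 1/4

Solving yields:
  a_2 = 16/27
  a_3 = 94/189

Starting state is 2, so the absorption probability is a_2 = 16/27.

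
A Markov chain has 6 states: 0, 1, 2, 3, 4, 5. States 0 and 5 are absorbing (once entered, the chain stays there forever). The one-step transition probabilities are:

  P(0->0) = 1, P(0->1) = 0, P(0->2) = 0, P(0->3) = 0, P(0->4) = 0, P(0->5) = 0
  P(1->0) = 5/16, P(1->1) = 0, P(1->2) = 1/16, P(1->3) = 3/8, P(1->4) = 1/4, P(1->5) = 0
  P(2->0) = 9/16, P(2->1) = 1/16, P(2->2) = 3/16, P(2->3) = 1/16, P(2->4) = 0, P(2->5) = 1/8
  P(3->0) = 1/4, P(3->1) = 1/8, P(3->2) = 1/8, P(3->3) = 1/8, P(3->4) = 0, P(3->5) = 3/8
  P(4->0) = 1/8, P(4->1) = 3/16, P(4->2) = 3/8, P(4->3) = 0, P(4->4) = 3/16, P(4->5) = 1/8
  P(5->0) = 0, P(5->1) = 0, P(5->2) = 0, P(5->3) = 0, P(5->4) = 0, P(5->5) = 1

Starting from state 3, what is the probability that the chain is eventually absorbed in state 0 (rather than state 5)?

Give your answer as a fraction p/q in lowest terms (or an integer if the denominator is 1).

Let a_i = P(absorbed in 0 | start in state i).
Boundary conditions: a_0 = 1, a_5 = 0.
For each transient state i, a_i = sum_j P(i->j) * a_j:
  a_1 = 5/16*a_0 + 0*a_1 + 1/16*a_2 + 3/8*a_3 + 1/4*a_4 + 0*a_5
  a_2 = 9/16*a_0 + 1/16*a_1 + 3/16*a_2 + 1/16*a_3 + 0*a_4 + 1/8*a_5
  a_3 = 1/4*a_0 + 1/8*a_1 + 1/8*a_2 + 1/8*a_3 + 0*a_4 + 3/8*a_5
  a_4 = 1/8*a_0 + 3/16*a_1 + 3/8*a_2 + 0*a_3 + 3/16*a_4 + 1/8*a_5

Substituting a_0 = 1 and a_5 = 0, rearrange to (I - Q) a = r where r[i] = P(i -> 0):
  [1, -1/16, -3/8, -1/4] . (a_1, a_2, a_3, a_4) = 5/16
  [-1/16, 13/16, -1/16, 0] . (a_1, a_2, a_3, a_4) = 9/16
  [-1/8, -1/8, 7/8, 0] . (a_1, a_2, a_3, a_4) = 1/4
  [-3/16, -3/8, 0, 13/16] . (a_1, a_2, a_3, a_4) = 1/8

Solving yields:
  a_1 = 11705/16252
  a_2 = 6389/8126
  a_3 = 8141/16252
  a_4 = 11099/16252

Starting state is 3, so the absorption probability is a_3 = 8141/16252.

Answer: 8141/16252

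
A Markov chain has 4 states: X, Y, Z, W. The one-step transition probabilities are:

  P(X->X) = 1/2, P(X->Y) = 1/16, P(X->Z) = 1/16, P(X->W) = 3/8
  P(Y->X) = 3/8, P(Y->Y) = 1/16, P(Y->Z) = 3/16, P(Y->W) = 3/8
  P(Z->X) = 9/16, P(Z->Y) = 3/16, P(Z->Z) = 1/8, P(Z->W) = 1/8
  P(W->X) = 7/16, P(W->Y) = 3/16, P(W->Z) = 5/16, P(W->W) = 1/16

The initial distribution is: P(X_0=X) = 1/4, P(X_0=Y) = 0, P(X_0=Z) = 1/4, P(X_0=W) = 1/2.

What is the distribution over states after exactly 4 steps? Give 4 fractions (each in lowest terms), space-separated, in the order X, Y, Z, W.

Propagating the distribution step by step (d_{t+1} = d_t * P):
d_0 = (X=1/4, Y=0, Z=1/4, W=1/2)
  d_1[X] = 1/4*1/2 + 0*3/8 + 1/4*9/16 + 1/2*7/16 = 31/64
  d_1[Y] = 1/4*1/16 + 0*1/16 + 1/4*3/16 + 1/2*3/16 = 5/32
  d_1[Z] = 1/4*1/16 + 0*3/16 + 1/4*1/8 + 1/2*5/16 = 13/64
  d_1[W] = 1/4*3/8 + 0*3/8 + 1/4*1/8 + 1/2*1/16 = 5/32
d_1 = (X=31/64, Y=5/32, Z=13/64, W=5/32)
  d_2[X] = 31/64*1/2 + 5/32*3/8 + 13/64*9/16 + 5/32*7/16 = 495/1024
  d_2[Y] = 31/64*1/16 + 5/32*1/16 + 13/64*3/16 + 5/32*3/16 = 55/512
  d_2[Z] = 31/64*1/16 + 5/32*3/16 + 13/64*1/8 + 5/32*5/16 = 137/1024
  d_2[W] = 31/64*3/8 + 5/32*3/8 + 13/64*1/8 + 5/32*1/16 = 141/512
d_2 = (X=495/1024, Y=55/512, Z=137/1024, W=141/512)
  d_3[X] = 495/1024*1/2 + 55/512*3/8 + 137/1024*9/16 + 141/512*7/16 = 7827/16384
  d_3[Y] = 495/1024*1/16 + 55/512*1/16 + 137/1024*3/16 + 141/512*3/16 = 931/8192
  d_3[Z] = 495/1024*1/16 + 55/512*3/16 + 137/1024*1/8 + 141/512*5/16 = 2509/16384
  d_3[W] = 495/1024*3/8 + 55/512*3/8 + 137/1024*1/8 + 141/512*1/16 = 2093/8192
d_3 = (X=7827/16384, Y=931/8192, Z=2509/16384, W=2093/8192)
  d_4[X] = 7827/16384*1/2 + 931/8192*3/8 + 2509/16384*9/16 + 2093/8192*7/16 = 125671/262144
  d_4[Y] = 7827/16384*1/16 + 931/8192*1/16 + 2509/16384*3/16 + 2093/8192*3/16 = 14887/131072
  d_4[Z] = 7827/16384*1/16 + 931/8192*3/16 + 2509/16384*1/8 + 2093/8192*5/16 = 39361/262144
  d_4[W] = 7827/16384*3/8 + 931/8192*3/8 + 2509/16384*1/8 + 2093/8192*1/16 = 33669/131072
d_4 = (X=125671/262144, Y=14887/131072, Z=39361/262144, W=33669/131072)

Answer: 125671/262144 14887/131072 39361/262144 33669/131072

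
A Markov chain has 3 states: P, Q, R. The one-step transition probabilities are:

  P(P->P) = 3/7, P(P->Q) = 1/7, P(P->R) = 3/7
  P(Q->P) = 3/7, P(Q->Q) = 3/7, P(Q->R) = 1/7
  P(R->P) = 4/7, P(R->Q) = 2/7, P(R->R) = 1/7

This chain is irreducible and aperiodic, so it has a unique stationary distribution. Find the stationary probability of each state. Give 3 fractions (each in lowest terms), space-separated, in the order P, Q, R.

The stationary distribution satisfies pi = pi * P, i.e.:
  pi_P = 3/7*pi_P + 3/7*pi_Q + 4/7*pi_R
  pi_Q = 1/7*pi_P + 3/7*pi_Q + 2/7*pi_R
  pi_R = 3/7*pi_P + 1/7*pi_Q + 1/7*pi_R
with normalization: pi_P + pi_Q + pi_R = 1.

Using the first 2 balance equations plus normalization, the linear system A*pi = b is:
  [-4/7, 3/7, 4/7] . pi = 0
  [1/7, -4/7, 2/7] . pi = 0
  [1, 1, 1] . pi = 1

Solving yields:
  pi_P = 22/47
  pi_Q = 12/47
  pi_R = 13/47

Verification (pi * P):
  22/47*3/7 + 12/47*3/7 + 13/47*4/7 = 22/47 = pi_P  (ok)
  22/47*1/7 + 12/47*3/7 + 13/47*2/7 = 12/47 = pi_Q  (ok)
  22/47*3/7 + 12/47*1/7 + 13/47*1/7 = 13/47 = pi_R  (ok)

Answer: 22/47 12/47 13/47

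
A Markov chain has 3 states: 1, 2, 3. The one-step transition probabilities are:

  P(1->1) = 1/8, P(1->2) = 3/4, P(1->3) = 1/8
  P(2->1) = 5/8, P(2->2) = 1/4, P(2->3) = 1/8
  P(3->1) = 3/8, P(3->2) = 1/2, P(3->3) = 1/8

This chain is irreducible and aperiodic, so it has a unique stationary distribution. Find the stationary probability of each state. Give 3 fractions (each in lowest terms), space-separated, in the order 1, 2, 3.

The stationary distribution satisfies pi = pi * P, i.e.:
  pi_1 = 1/8*pi_1 + 5/8*pi_2 + 3/8*pi_3
  pi_2 = 3/4*pi_1 + 1/4*pi_2 + 1/2*pi_3
  pi_3 = 1/8*pi_1 + 1/8*pi_2 + 1/8*pi_3
with normalization: pi_1 + pi_2 + pi_3 = 1.

Using the first 2 balance equations plus normalization, the linear system A*pi = b is:
  [-7/8, 5/8, 3/8] . pi = 0
  [3/4, -3/4, 1/2] . pi = 0
  [1, 1, 1] . pi = 1

Solving yields:
  pi_1 = 19/48
  pi_2 = 23/48
  pi_3 = 1/8

Verification (pi * P):
  19/48*1/8 + 23/48*5/8 + 1/8*3/8 = 19/48 = pi_1  (ok)
  19/48*3/4 + 23/48*1/4 + 1/8*1/2 = 23/48 = pi_2  (ok)
  19/48*1/8 + 23/48*1/8 + 1/8*1/8 = 1/8 = pi_3  (ok)

Answer: 19/48 23/48 1/8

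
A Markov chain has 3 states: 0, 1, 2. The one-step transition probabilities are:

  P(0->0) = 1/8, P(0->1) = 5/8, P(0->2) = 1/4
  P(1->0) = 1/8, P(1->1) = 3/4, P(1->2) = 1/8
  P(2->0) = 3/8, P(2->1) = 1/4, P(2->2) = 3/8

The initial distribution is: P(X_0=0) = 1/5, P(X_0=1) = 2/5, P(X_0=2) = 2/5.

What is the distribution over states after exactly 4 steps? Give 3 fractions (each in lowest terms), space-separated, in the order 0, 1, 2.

Propagating the distribution step by step (d_{t+1} = d_t * P):
d_0 = (0=1/5, 1=2/5, 2=2/5)
  d_1[0] = 1/5*1/8 + 2/5*1/8 + 2/5*3/8 = 9/40
  d_1[1] = 1/5*5/8 + 2/5*3/4 + 2/5*1/4 = 21/40
  d_1[2] = 1/5*1/4 + 2/5*1/8 + 2/5*3/8 = 1/4
d_1 = (0=9/40, 1=21/40, 2=1/4)
  d_2[0] = 9/40*1/8 + 21/40*1/8 + 1/4*3/8 = 3/16
  d_2[1] = 9/40*5/8 + 21/40*3/4 + 1/4*1/4 = 191/320
  d_2[2] = 9/40*1/4 + 21/40*1/8 + 1/4*3/8 = 69/320
d_2 = (0=3/16, 1=191/320, 2=69/320)
  d_3[0] = 3/16*1/8 + 191/320*1/8 + 69/320*3/8 = 229/1280
  d_3[1] = 3/16*5/8 + 191/320*3/4 + 69/320*1/4 = 99/160
  d_3[2] = 3/16*1/4 + 191/320*1/8 + 69/320*3/8 = 259/1280
d_3 = (0=229/1280, 1=99/160, 2=259/1280)
  d_4[0] = 229/1280*1/8 + 99/160*1/8 + 259/1280*3/8 = 899/5120
  d_4[1] = 229/1280*5/8 + 99/160*3/4 + 259/1280*1/4 = 1283/2048
  d_4[2] = 229/1280*1/4 + 99/160*1/8 + 259/1280*3/8 = 2027/10240
d_4 = (0=899/5120, 1=1283/2048, 2=2027/10240)

Answer: 899/5120 1283/2048 2027/10240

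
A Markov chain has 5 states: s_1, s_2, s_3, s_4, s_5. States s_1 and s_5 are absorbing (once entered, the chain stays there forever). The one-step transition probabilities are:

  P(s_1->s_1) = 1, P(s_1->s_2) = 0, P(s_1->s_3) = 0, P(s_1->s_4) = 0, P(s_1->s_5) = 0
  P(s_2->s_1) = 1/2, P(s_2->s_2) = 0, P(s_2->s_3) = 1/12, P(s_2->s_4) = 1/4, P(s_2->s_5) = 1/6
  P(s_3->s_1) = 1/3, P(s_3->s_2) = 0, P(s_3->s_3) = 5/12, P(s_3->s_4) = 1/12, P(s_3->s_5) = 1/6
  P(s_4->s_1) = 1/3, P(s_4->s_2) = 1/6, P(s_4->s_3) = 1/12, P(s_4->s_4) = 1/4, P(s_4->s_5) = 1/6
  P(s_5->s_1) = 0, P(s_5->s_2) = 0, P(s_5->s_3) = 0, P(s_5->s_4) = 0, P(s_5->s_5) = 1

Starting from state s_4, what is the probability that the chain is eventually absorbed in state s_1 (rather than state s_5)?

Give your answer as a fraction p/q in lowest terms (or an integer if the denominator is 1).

Let a_i = P(absorbed in s_1 | start in state i).
Boundary conditions: a_s_1 = 1, a_s_5 = 0.
For each transient state i, a_i = sum_j P(i->j) * a_j:
  a_s_2 = 1/2*a_s_1 + 0*a_s_2 + 1/12*a_s_3 + 1/4*a_s_4 + 1/6*a_s_5
  a_s_3 = 1/3*a_s_1 + 0*a_s_2 + 5/12*a_s_3 + 1/12*a_s_4 + 1/6*a_s_5
  a_s_4 = 1/3*a_s_1 + 1/6*a_s_2 + 1/12*a_s_3 + 1/4*a_s_4 + 1/6*a_s_5

Substituting a_s_1 = 1 and a_s_5 = 0, rearrange to (I - Q) a = r where r[i] = P(i -> s_1):
  [1, -1/12, -1/4] . (a_s_2, a_s_3, a_s_4) = 1/2
  [0, 7/12, -1/12] . (a_s_2, a_s_3, a_s_4) = 1/3
  [-1/6, -1/12, 3/4] . (a_s_2, a_s_3, a_s_4) = 1/3

Solving yields:
  a_s_2 = 127/175
  a_s_3 = 117/175
  a_s_4 = 17/25

Starting state is s_4, so the absorption probability is a_s_4 = 17/25.

Answer: 17/25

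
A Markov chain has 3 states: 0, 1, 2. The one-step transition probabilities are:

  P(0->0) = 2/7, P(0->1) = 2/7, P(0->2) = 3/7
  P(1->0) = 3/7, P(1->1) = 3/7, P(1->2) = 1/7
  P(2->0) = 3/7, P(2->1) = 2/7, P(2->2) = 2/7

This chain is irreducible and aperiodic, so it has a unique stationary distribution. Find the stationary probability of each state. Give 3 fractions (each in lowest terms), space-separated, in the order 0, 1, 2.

The stationary distribution satisfies pi = pi * P, i.e.:
  pi_0 = 2/7*pi_0 + 3/7*pi_1 + 3/7*pi_2
  pi_1 = 2/7*pi_0 + 3/7*pi_1 + 2/7*pi_2
  pi_2 = 3/7*pi_0 + 1/7*pi_1 + 2/7*pi_2
with normalization: pi_0 + pi_1 + pi_2 = 1.

Using the first 2 balance equations plus normalization, the linear system A*pi = b is:
  [-5/7, 3/7, 3/7] . pi = 0
  [2/7, -4/7, 2/7] . pi = 0
  [1, 1, 1] . pi = 1

Solving yields:
  pi_0 = 3/8
  pi_1 = 1/3
  pi_2 = 7/24

Verification (pi * P):
  3/8*2/7 + 1/3*3/7 + 7/24*3/7 = 3/8 = pi_0  (ok)
  3/8*2/7 + 1/3*3/7 + 7/24*2/7 = 1/3 = pi_1  (ok)
  3/8*3/7 + 1/3*1/7 + 7/24*2/7 = 7/24 = pi_2  (ok)

Answer: 3/8 1/3 7/24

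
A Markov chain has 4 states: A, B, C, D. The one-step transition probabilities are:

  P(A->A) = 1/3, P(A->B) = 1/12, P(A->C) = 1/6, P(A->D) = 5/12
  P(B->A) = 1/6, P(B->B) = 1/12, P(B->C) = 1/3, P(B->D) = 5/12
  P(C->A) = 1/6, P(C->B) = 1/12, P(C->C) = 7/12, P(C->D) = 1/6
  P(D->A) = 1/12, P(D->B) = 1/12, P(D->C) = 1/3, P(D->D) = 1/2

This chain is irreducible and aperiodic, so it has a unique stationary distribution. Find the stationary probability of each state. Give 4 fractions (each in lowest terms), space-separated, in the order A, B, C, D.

Answer: 55/332 1/12 203/498 57/166

Derivation:
The stationary distribution satisfies pi = pi * P, i.e.:
  pi_A = 1/3*pi_A + 1/6*pi_B + 1/6*pi_C + 1/12*pi_D
  pi_B = 1/12*pi_A + 1/12*pi_B + 1/12*pi_C + 1/12*pi_D
  pi_C = 1/6*pi_A + 1/3*pi_B + 7/12*pi_C + 1/3*pi_D
  pi_D = 5/12*pi_A + 5/12*pi_B + 1/6*pi_C + 1/2*pi_D
with normalization: pi_A + pi_B + pi_C + pi_D = 1.

Using the first 3 balance equations plus normalization, the linear system A*pi = b is:
  [-2/3, 1/6, 1/6, 1/12] . pi = 0
  [1/12, -11/12, 1/12, 1/12] . pi = 0
  [1/6, 1/3, -5/12, 1/3] . pi = 0
  [1, 1, 1, 1] . pi = 1

Solving yields:
  pi_A = 55/332
  pi_B = 1/12
  pi_C = 203/498
  pi_D = 57/166

Verification (pi * P):
  55/332*1/3 + 1/12*1/6 + 203/498*1/6 + 57/166*1/12 = 55/332 = pi_A  (ok)
  55/332*1/12 + 1/12*1/12 + 203/498*1/12 + 57/166*1/12 = 1/12 = pi_B  (ok)
  55/332*1/6 + 1/12*1/3 + 203/498*7/12 + 57/166*1/3 = 203/498 = pi_C  (ok)
  55/332*5/12 + 1/12*5/12 + 203/498*1/6 + 57/166*1/2 = 57/166 = pi_D  (ok)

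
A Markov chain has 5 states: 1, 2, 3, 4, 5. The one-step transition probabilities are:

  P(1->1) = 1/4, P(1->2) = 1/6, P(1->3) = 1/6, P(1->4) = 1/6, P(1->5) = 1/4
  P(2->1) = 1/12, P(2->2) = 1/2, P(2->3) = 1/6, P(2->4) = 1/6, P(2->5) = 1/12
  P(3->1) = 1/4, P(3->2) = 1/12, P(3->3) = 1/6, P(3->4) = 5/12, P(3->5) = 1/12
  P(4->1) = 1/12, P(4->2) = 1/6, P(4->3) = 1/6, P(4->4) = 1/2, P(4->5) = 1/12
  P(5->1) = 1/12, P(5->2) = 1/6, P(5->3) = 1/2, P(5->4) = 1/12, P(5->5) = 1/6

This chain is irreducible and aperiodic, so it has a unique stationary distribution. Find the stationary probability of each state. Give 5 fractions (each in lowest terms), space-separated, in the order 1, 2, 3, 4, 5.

Answer: 23/163 585/2608 67/326 5/16 19/163

Derivation:
The stationary distribution satisfies pi = pi * P, i.e.:
  pi_1 = 1/4*pi_1 + 1/12*pi_2 + 1/4*pi_3 + 1/12*pi_4 + 1/12*pi_5
  pi_2 = 1/6*pi_1 + 1/2*pi_2 + 1/12*pi_3 + 1/6*pi_4 + 1/6*pi_5
  pi_3 = 1/6*pi_1 + 1/6*pi_2 + 1/6*pi_3 + 1/6*pi_4 + 1/2*pi_5
  pi_4 = 1/6*pi_1 + 1/6*pi_2 + 5/12*pi_3 + 1/2*pi_4 + 1/12*pi_5
  pi_5 = 1/4*pi_1 + 1/12*pi_2 + 1/12*pi_3 + 1/12*pi_4 + 1/6*pi_5
with normalization: pi_1 + pi_2 + pi_3 + pi_4 + pi_5 = 1.

Using the first 4 balance equations plus normalization, the linear system A*pi = b is:
  [-3/4, 1/12, 1/4, 1/12, 1/12] . pi = 0
  [1/6, -1/2, 1/12, 1/6, 1/6] . pi = 0
  [1/6, 1/6, -5/6, 1/6, 1/2] . pi = 0
  [1/6, 1/6, 5/12, -1/2, 1/12] . pi = 0
  [1, 1, 1, 1, 1] . pi = 1

Solving yields:
  pi_1 = 23/163
  pi_2 = 585/2608
  pi_3 = 67/326
  pi_4 = 5/16
  pi_5 = 19/163

Verification (pi * P):
  23/163*1/4 + 585/2608*1/12 + 67/326*1/4 + 5/16*1/12 + 19/163*1/12 = 23/163 = pi_1  (ok)
  23/163*1/6 + 585/2608*1/2 + 67/326*1/12 + 5/16*1/6 + 19/163*1/6 = 585/2608 = pi_2  (ok)
  23/163*1/6 + 585/2608*1/6 + 67/326*1/6 + 5/16*1/6 + 19/163*1/2 = 67/326 = pi_3  (ok)
  23/163*1/6 + 585/2608*1/6 + 67/326*5/12 + 5/16*1/2 + 19/163*1/12 = 5/16 = pi_4  (ok)
  23/163*1/4 + 585/2608*1/12 + 67/326*1/12 + 5/16*1/12 + 19/163*1/6 = 19/163 = pi_5  (ok)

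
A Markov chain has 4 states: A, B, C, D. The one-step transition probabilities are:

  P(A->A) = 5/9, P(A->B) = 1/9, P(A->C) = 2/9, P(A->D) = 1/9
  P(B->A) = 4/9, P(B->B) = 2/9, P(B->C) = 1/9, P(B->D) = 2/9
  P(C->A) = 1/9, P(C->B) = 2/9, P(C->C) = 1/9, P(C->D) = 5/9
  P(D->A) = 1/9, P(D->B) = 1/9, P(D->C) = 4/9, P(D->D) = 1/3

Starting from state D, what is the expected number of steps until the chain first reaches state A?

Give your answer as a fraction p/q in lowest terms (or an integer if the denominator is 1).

Answer: 297/49

Derivation:
Let h_i = expected steps to first reach A from state i.
Boundary: h_A = 0.
First-step equations for the other states:
  h_B = 1 + 4/9*h_A + 2/9*h_B + 1/9*h_C + 2/9*h_D
  h_C = 1 + 1/9*h_A + 2/9*h_B + 1/9*h_C + 5/9*h_D
  h_D = 1 + 1/9*h_A + 1/9*h_B + 4/9*h_C + 1/3*h_D

Substituting h_A = 0 and rearranging gives the linear system (I - Q) h = 1:
  [7/9, -1/9, -2/9] . (h_B, h_C, h_D) = 1
  [-2/9, 8/9, -5/9] . (h_B, h_C, h_D) = 1
  [-1/9, -4/9, 2/3] . (h_B, h_C, h_D) = 1

Solving yields:
  h_B = 27/7
  h_C = 288/49
  h_D = 297/49

Starting state is D, so the expected hitting time is h_D = 297/49.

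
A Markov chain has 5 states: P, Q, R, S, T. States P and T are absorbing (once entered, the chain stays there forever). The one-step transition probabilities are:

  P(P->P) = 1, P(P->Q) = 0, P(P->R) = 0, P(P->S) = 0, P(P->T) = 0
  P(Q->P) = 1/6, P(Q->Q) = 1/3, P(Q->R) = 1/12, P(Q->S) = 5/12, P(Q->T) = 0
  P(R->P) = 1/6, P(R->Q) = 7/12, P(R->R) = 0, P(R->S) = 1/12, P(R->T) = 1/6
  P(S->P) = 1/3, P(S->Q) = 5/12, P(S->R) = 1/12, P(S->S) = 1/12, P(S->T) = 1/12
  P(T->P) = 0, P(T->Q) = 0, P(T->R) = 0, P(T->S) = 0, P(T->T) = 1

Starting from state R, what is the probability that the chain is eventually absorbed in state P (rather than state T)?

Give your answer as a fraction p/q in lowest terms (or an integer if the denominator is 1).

Answer: 462/631

Derivation:
Let a_i = P(absorbed in P | start in state i).
Boundary conditions: a_P = 1, a_T = 0.
For each transient state i, a_i = sum_j P(i->j) * a_j:
  a_Q = 1/6*a_P + 1/3*a_Q + 1/12*a_R + 5/12*a_S + 0*a_T
  a_R = 1/6*a_P + 7/12*a_Q + 0*a_R + 1/12*a_S + 1/6*a_T
  a_S = 1/3*a_P + 5/12*a_Q + 1/12*a_R + 1/12*a_S + 1/12*a_T

Substituting a_P = 1 and a_T = 0, rearrange to (I - Q) a = r where r[i] = P(i -> P):
  [2/3, -1/12, -5/12] . (a_Q, a_R, a_S) = 1/6
  [-7/12, 1, -1/12] . (a_Q, a_R, a_S) = 1/6
  [-5/12, -1/12, 11/12] . (a_Q, a_R, a_S) = 1/3

Solving yields:
  a_Q = 538/631
  a_R = 462/631
  a_S = 516/631

Starting state is R, so the absorption probability is a_R = 462/631.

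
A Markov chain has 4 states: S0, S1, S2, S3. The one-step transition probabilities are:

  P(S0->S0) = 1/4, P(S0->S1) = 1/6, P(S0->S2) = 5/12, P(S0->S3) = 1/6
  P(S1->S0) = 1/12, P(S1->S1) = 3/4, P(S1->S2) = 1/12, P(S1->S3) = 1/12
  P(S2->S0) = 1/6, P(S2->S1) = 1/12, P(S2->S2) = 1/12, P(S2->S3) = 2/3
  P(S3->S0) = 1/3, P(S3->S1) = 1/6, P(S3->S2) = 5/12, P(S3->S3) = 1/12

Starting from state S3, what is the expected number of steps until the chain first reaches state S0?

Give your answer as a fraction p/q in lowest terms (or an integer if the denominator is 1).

Let h_i = expected steps to first reach S0 from state i.
Boundary: h_S0 = 0.
First-step equations for the other states:
  h_S1 = 1 + 1/12*h_S0 + 3/4*h_S1 + 1/12*h_S2 + 1/12*h_S3
  h_S2 = 1 + 1/6*h_S0 + 1/12*h_S1 + 1/12*h_S2 + 2/3*h_S3
  h_S3 = 1 + 1/3*h_S0 + 1/6*h_S1 + 5/12*h_S2 + 1/12*h_S3

Substituting h_S0 = 0 and rearranging gives the linear system (I - Q) h = 1:
  [1/4, -1/12, -1/12] . (h_S1, h_S2, h_S3) = 1
  [-1/12, 11/12, -2/3] . (h_S1, h_S2, h_S3) = 1
  [-1/6, -5/12, 11/12] . (h_S1, h_S2, h_S3) = 1

Solving yields:
  h_S1 = 464/63
  h_S2 = 332/63
  h_S3 = 304/63

Starting state is S3, so the expected hitting time is h_S3 = 304/63.

Answer: 304/63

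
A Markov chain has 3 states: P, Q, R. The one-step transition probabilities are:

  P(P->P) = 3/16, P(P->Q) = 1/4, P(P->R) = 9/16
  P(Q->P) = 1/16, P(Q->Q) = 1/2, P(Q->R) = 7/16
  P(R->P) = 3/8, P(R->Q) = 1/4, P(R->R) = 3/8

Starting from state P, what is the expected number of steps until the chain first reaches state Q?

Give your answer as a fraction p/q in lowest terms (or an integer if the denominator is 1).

Answer: 4

Derivation:
Let h_i = expected steps to first reach Q from state i.
Boundary: h_Q = 0.
First-step equations for the other states:
  h_P = 1 + 3/16*h_P + 1/4*h_Q + 9/16*h_R
  h_R = 1 + 3/8*h_P + 1/4*h_Q + 3/8*h_R

Substituting h_Q = 0 and rearranging gives the linear system (I - Q) h = 1:
  [13/16, -9/16] . (h_P, h_R) = 1
  [-3/8, 5/8] . (h_P, h_R) = 1

Solving yields:
  h_P = 4
  h_R = 4

Starting state is P, so the expected hitting time is h_P = 4.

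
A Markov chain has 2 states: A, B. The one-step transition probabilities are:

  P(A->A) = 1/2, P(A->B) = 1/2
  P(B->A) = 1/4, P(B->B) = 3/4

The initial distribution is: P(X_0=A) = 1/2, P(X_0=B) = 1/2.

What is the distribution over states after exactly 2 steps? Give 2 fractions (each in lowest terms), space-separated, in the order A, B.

Propagating the distribution step by step (d_{t+1} = d_t * P):
d_0 = (A=1/2, B=1/2)
  d_1[A] = 1/2*1/2 + 1/2*1/4 = 3/8
  d_1[B] = 1/2*1/2 + 1/2*3/4 = 5/8
d_1 = (A=3/8, B=5/8)
  d_2[A] = 3/8*1/2 + 5/8*1/4 = 11/32
  d_2[B] = 3/8*1/2 + 5/8*3/4 = 21/32
d_2 = (A=11/32, B=21/32)

Answer: 11/32 21/32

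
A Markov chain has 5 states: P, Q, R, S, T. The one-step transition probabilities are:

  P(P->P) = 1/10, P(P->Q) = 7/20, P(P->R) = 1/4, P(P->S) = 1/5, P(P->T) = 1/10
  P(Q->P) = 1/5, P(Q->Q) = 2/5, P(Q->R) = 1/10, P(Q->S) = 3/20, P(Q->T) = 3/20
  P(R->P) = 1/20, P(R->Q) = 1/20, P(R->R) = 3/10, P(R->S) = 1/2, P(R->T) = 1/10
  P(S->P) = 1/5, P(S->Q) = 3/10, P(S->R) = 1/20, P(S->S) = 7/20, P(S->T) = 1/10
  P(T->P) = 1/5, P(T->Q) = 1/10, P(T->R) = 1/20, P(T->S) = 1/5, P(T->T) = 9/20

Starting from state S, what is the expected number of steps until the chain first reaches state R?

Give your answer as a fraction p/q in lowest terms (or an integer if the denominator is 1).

Let h_i = expected steps to first reach R from state i.
Boundary: h_R = 0.
First-step equations for the other states:
  h_P = 1 + 1/10*h_P + 7/20*h_Q + 1/4*h_R + 1/5*h_S + 1/10*h_T
  h_Q = 1 + 1/5*h_P + 2/5*h_Q + 1/10*h_R + 3/20*h_S + 3/20*h_T
  h_S = 1 + 1/5*h_P + 3/10*h_Q + 1/20*h_R + 7/20*h_S + 1/10*h_T
  h_T = 1 + 1/5*h_P + 1/10*h_Q + 1/20*h_R + 1/5*h_S + 9/20*h_T

Substituting h_R = 0 and rearranging gives the linear system (I - Q) h = 1:
  [9/10, -7/20, -1/5, -1/10] . (h_P, h_Q, h_S, h_T) = 1
  [-1/5, 3/5, -3/20, -3/20] . (h_P, h_Q, h_S, h_T) = 1
  [-1/5, -3/10, 13/20, -1/10] . (h_P, h_Q, h_S, h_T) = 1
  [-1/5, -1/10, -1/5, 11/20] . (h_P, h_Q, h_S, h_T) = 1

Solving yields:
  h_P = 21355/2659
  h_Q = 24750/2659
  h_S = 26180/2659
  h_T = 26620/2659

Starting state is S, so the expected hitting time is h_S = 26180/2659.

Answer: 26180/2659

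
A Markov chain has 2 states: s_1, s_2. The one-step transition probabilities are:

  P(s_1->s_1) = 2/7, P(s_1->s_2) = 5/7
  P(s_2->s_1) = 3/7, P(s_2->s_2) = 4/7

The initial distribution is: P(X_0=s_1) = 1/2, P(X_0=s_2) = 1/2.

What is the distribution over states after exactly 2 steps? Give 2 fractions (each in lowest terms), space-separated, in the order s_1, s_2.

Propagating the distribution step by step (d_{t+1} = d_t * P):
d_0 = (s_1=1/2, s_2=1/2)
  d_1[s_1] = 1/2*2/7 + 1/2*3/7 = 5/14
  d_1[s_2] = 1/2*5/7 + 1/2*4/7 = 9/14
d_1 = (s_1=5/14, s_2=9/14)
  d_2[s_1] = 5/14*2/7 + 9/14*3/7 = 37/98
  d_2[s_2] = 5/14*5/7 + 9/14*4/7 = 61/98
d_2 = (s_1=37/98, s_2=61/98)

Answer: 37/98 61/98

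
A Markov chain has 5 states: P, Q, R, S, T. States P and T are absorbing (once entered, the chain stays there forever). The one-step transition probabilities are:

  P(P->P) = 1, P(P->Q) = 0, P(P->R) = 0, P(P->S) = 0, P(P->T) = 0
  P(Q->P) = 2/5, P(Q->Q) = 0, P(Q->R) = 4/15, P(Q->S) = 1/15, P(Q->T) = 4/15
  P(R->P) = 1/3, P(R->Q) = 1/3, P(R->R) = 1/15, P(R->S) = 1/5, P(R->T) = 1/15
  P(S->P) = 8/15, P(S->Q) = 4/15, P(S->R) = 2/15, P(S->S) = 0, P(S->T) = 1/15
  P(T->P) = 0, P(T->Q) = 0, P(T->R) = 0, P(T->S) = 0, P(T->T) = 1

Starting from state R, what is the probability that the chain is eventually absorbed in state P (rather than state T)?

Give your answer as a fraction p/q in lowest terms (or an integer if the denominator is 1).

Let a_i = P(absorbed in P | start in state i).
Boundary conditions: a_P = 1, a_T = 0.
For each transient state i, a_i = sum_j P(i->j) * a_j:
  a_Q = 2/5*a_P + 0*a_Q + 4/15*a_R + 1/15*a_S + 4/15*a_T
  a_R = 1/3*a_P + 1/3*a_Q + 1/15*a_R + 1/5*a_S + 1/15*a_T
  a_S = 8/15*a_P + 4/15*a_Q + 2/15*a_R + 0*a_S + 1/15*a_T

Substituting a_P = 1 and a_T = 0, rearrange to (I - Q) a = r where r[i] = P(i -> P):
  [1, -4/15, -1/15] . (a_Q, a_R, a_S) = 2/5
  [-1/3, 14/15, -1/5] . (a_Q, a_R, a_S) = 1/3
  [-4/15, -2/15, 1] . (a_Q, a_R, a_S) = 8/15

Solving yields:
  a_Q = 871/1323
  a_R = 2027/2646
  a_S = 1073/1323

Starting state is R, so the absorption probability is a_R = 2027/2646.

Answer: 2027/2646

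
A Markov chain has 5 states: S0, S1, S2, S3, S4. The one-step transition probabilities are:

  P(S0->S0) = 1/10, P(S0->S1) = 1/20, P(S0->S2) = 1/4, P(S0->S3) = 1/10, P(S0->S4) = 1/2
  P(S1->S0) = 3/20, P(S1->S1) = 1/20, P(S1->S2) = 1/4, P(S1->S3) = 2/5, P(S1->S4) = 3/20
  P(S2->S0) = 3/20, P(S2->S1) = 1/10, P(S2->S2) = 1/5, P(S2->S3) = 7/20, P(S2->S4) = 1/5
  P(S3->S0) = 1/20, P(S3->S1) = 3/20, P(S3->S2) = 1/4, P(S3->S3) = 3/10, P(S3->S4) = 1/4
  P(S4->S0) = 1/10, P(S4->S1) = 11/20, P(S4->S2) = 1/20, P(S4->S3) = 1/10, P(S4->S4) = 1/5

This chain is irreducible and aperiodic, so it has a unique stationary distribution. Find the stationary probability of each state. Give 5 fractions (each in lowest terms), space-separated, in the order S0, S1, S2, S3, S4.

The stationary distribution satisfies pi = pi * P, i.e.:
  pi_S0 = 1/10*pi_S0 + 3/20*pi_S1 + 3/20*pi_S2 + 1/20*pi_S3 + 1/10*pi_S4
  pi_S1 = 1/20*pi_S0 + 1/20*pi_S1 + 1/10*pi_S2 + 3/20*pi_S3 + 11/20*pi_S4
  pi_S2 = 1/4*pi_S0 + 1/4*pi_S1 + 1/5*pi_S2 + 1/4*pi_S3 + 1/20*pi_S4
  pi_S3 = 1/10*pi_S0 + 2/5*pi_S1 + 7/20*pi_S2 + 3/10*pi_S3 + 1/10*pi_S4
  pi_S4 = 1/2*pi_S0 + 3/20*pi_S1 + 1/5*pi_S2 + 1/4*pi_S3 + 1/5*pi_S4
with normalization: pi_S0 + pi_S1 + pi_S2 + pi_S3 + pi_S4 = 1.

Using the first 4 balance equations plus normalization, the linear system A*pi = b is:
  [-9/10, 3/20, 3/20, 1/20, 1/10] . pi = 0
  [1/20, -19/20, 1/10, 3/20, 11/20] . pi = 0
  [1/4, 1/4, -4/5, 1/4, 1/20] . pi = 0
  [1/10, 2/5, 7/20, -7/10, 1/10] . pi = 0
  [1, 1, 1, 1, 1] . pi = 1

Solving yields:
  pi_S0 = 911/8534
  pi_S1 = 1735/8534
  pi_S2 = 825/4267
  pi_S3 = 2233/8534
  pi_S4 = 2005/8534

Verification (pi * P):
  911/8534*1/10 + 1735/8534*3/20 + 825/4267*3/20 + 2233/8534*1/20 + 2005/8534*1/10 = 911/8534 = pi_S0  (ok)
  911/8534*1/20 + 1735/8534*1/20 + 825/4267*1/10 + 2233/8534*3/20 + 2005/8534*11/20 = 1735/8534 = pi_S1  (ok)
  911/8534*1/4 + 1735/8534*1/4 + 825/4267*1/5 + 2233/8534*1/4 + 2005/8534*1/20 = 825/4267 = pi_S2  (ok)
  911/8534*1/10 + 1735/8534*2/5 + 825/4267*7/20 + 2233/8534*3/10 + 2005/8534*1/10 = 2233/8534 = pi_S3  (ok)
  911/8534*1/2 + 1735/8534*3/20 + 825/4267*1/5 + 2233/8534*1/4 + 2005/8534*1/5 = 2005/8534 = pi_S4  (ok)

Answer: 911/8534 1735/8534 825/4267 2233/8534 2005/8534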